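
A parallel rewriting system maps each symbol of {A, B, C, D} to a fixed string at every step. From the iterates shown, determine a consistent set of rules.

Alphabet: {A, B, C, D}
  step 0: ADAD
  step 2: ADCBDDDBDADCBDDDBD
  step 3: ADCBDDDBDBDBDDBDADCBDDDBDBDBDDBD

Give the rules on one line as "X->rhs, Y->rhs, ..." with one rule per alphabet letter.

  step 2 ⇒ step 3: ADCBDDDBDADCBDDDBD ⇒ ADC·BD·D·D·BD·BD·BD·D·BD·ADC·BD·D·D·BD·BD·BD·D·BD
    A ↦ ADC
    B ↦ D
    C ↦ D
    D ↦ BD

A->ADC, B->D, C->D, D->BD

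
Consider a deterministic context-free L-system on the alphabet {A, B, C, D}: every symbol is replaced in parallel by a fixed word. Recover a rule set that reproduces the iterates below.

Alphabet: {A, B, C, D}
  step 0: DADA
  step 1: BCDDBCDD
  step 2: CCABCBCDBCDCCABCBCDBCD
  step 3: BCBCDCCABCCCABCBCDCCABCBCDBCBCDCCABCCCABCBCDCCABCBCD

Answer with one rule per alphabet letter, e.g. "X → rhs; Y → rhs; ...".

  step 2 ⇒ step 3: CCABCBCDBCDCCABCBCDBCD ⇒ BC·BC·D·CCA·BC·CCA·BC·BCD·CCA·BC·BCD·BC·BC·D·CCA·BC·CCA·BC·BCD·CCA·BC·BCD
    A ↦ D
    B ↦ CCA
    C ↦ BC
    D ↦ BCD

A->D, B->CCA, C->BC, D->BCD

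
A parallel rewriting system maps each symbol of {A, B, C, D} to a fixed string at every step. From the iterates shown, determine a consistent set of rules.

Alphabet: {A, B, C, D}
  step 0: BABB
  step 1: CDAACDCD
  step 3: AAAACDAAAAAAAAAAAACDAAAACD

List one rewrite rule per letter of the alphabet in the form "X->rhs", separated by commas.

  step 0 ⇒ step 1: BABB ⇒ CD·AA·CD·CD
    A ↦ AA
    B ↦ CD
    C ↦ A  (constrained at step 1)
    D ↦ AB  (constrained at step 1)

A->AA, B->CD, C->A, D->AB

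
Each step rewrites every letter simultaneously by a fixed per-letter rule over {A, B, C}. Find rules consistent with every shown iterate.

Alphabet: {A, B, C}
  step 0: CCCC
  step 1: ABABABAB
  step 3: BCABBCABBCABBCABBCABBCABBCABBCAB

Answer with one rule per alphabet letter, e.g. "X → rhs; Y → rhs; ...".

A->BC, B->BC, C->AB

  step 0 ⇒ step 1: CCCC ⇒ AB·AB·AB·AB
    C ↦ AB
    A ↦ BC  (constrained at step 1)
    B ↦ BC  (constrained at step 1)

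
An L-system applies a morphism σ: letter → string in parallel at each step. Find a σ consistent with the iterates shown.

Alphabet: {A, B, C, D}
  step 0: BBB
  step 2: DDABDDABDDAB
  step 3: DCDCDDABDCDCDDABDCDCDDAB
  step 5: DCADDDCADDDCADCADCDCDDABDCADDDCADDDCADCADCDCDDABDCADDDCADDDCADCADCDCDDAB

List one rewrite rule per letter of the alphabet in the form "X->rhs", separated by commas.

  step 2 ⇒ step 3: DDABDDABDDAB ⇒ DC·DC·DD·AB·DC·DC·DD·AB·DC·DC·DD·AB
    A ↦ DD
    B ↦ AB
    D ↦ DC
    C ↦ A  (constrained at step 3)

A->DD, B->AB, C->A, D->DC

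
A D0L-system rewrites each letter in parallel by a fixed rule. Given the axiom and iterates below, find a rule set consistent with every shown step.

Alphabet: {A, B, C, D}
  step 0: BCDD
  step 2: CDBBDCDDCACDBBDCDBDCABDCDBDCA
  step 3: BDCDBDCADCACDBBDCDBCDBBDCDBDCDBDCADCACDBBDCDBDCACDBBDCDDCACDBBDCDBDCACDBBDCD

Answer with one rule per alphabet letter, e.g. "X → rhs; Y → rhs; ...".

A->CD, B->DCA, C->BD, D->CDB

  step 2 ⇒ step 3: CDBBDCDDCACDBBDCDBDCABDCDBDCA ⇒ BD·CDB·DCA·DCA·CDB·BD·CDB·CDB·BD·CD·BD·CDB·DCA·DCA·CDB·BD·CDB·DCA·CDB·BD·CD·DCA·CDB·BD·CDB·DCA·CDB·BD·CD
    A ↦ CD
    B ↦ DCA
    C ↦ BD
    D ↦ CDB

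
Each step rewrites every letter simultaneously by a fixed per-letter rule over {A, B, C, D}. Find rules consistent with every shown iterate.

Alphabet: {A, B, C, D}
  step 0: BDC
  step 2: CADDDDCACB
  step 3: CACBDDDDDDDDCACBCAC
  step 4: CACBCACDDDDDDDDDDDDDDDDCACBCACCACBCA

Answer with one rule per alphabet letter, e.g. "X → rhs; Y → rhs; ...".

A->CB, B->C, C->CA, D->DD

  step 3 ⇒ step 4: CACBDDDDDDDDCACBCAC ⇒ CA·CB·CA·C·DD·DD·DD·DD·DD·DD·DD·DD·CA·CB·CA·C·CA·CB·CA
    A ↦ CB
    B ↦ C
    C ↦ CA
    D ↦ DD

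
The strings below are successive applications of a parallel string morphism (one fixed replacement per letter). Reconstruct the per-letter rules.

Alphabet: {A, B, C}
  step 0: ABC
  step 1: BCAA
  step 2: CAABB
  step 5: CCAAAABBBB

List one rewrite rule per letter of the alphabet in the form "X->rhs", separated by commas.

  step 1 ⇒ step 2: BCAA ⇒ C·AA·B·B
    A ↦ B
    B ↦ C
    C ↦ AA

A->B, B->C, C->AA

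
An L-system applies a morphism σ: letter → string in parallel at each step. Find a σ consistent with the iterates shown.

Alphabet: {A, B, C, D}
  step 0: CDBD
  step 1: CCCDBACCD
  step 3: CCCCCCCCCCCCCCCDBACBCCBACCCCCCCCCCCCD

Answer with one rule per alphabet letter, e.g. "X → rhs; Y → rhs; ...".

  step 0 ⇒ step 1: CDBD ⇒ CC·CD·BAC·CD
    B ↦ BAC
    C ↦ CC
    D ↦ CD
    A ↦ B  (constrained at step 1)

A->B, B->BAC, C->CC, D->CD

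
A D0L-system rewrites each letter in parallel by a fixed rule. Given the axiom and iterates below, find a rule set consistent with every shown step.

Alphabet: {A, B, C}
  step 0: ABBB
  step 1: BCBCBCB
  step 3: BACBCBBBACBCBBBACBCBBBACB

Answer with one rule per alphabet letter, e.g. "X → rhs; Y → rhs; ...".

  step 0 ⇒ step 1: ABBB ⇒ B·CB·CB·CB
    A ↦ B
    B ↦ CB
    C ↦ BA  (constrained at step 1)

A->B, B->CB, C->BA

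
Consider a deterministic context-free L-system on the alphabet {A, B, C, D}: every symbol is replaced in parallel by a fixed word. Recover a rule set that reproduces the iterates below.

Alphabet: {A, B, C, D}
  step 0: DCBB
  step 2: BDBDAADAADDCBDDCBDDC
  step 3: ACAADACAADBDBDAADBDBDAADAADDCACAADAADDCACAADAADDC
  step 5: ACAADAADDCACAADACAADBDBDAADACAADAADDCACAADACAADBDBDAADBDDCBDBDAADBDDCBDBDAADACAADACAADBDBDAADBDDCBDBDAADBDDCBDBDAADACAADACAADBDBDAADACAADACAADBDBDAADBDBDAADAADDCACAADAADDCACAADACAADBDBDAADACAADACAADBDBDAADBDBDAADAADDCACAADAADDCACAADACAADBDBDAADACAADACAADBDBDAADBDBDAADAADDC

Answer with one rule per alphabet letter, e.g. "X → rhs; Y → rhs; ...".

  step 2 ⇒ step 3: BDBDAADAADDCBDDCBDDC ⇒ AC·AAD·AC·AAD·BD·BD·AAD·BD·BD·AAD·AAD·DC·AC·AAD·AAD·DC·AC·AAD·AAD·DC
    A ↦ BD
    B ↦ AC
    C ↦ DC
    D ↦ AAD

A->BD, B->AC, C->DC, D->AAD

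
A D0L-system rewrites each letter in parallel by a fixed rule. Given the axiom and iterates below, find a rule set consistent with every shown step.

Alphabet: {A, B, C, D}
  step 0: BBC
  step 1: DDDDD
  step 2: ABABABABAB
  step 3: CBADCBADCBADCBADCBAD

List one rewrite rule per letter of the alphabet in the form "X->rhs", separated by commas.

A->CBA, B->D, C->DDD, D->AB

  step 2 ⇒ step 3: ABABABABAB ⇒ CBA·D·CBA·D·CBA·D·CBA·D·CBA·D
    A ↦ CBA
    B ↦ D
  step 0 ⇒ step 1: BBC ⇒ D·D·DDD
    C ↦ DDD
  step 1 ⇒ step 2: DDDDD ⇒ AB·AB·AB·AB·AB
    D ↦ AB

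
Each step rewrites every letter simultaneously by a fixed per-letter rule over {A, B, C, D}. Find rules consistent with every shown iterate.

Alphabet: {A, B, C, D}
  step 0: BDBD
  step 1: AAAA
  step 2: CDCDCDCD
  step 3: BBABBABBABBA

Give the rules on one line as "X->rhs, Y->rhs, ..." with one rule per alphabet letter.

A->CD, B->A, C->BB, D->A

  step 2 ⇒ step 3: CDCDCDCD ⇒ BB·A·BB·A·BB·A·BB·A
    C ↦ BB
    D ↦ A
  step 1 ⇒ step 2: AAAA ⇒ CD·CD·CD·CD
    A ↦ CD
  step 0 ⇒ step 1: BDBD ⇒ A·A·A·A
    B ↦ A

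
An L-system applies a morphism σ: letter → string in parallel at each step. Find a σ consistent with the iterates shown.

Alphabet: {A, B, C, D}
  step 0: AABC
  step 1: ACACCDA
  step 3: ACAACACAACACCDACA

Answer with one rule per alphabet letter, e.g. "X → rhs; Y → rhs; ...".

  step 0 ⇒ step 1: AABC ⇒ AC·AC·CD·A
    A ↦ AC
    B ↦ CD
    C ↦ A
    D ↦ B  (constrained at step 1)

A->AC, B->CD, C->A, D->B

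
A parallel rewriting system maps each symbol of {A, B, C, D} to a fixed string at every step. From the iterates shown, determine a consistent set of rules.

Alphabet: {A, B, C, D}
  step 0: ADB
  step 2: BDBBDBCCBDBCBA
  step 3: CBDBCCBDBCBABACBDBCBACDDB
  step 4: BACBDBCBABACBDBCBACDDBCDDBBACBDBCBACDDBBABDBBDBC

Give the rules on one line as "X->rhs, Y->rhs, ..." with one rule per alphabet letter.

A->DDB, B->C, C->BA, D->BDB

  step 3 ⇒ step 4: CBDBCCBDBCBABACBDBCBACDDB ⇒ BA·C·BDB·C·BA·BA·C·BDB·C·BA·C·DDB·C·DDB·BA·C·BDB·C·BA·C·DDB·BA·BDB·BDB·C
    A ↦ DDB
    B ↦ C
    C ↦ BA
    D ↦ BDB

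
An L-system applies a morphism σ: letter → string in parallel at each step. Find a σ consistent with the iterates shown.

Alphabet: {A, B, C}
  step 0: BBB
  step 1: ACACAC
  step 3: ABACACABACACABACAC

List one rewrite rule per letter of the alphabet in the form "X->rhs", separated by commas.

A->AB, B->AC, C->B

  step 0 ⇒ step 1: BBB ⇒ AC·AC·AC
    B ↦ AC
    A ↦ AB  (constrained at step 1)
    C ↦ B  (constrained at step 1)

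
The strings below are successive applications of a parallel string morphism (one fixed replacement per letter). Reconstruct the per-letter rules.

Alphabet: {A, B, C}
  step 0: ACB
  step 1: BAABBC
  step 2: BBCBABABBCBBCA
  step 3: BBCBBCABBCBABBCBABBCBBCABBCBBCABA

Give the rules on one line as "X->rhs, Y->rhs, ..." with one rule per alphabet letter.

  step 2 ⇒ step 3: BBCBABABBCBBCA ⇒ BBC·BBC·A·BBC·BA·BBC·BA·BBC·BBC·A·BBC·BBC·A·BA
    A ↦ BA
    B ↦ BBC
    C ↦ A

A->BA, B->BBC, C->A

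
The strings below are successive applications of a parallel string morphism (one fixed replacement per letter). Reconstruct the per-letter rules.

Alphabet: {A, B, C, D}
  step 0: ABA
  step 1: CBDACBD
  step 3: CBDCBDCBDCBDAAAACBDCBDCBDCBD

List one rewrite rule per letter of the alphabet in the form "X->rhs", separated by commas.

  step 0 ⇒ step 1: ABA ⇒ CBD·A·CBD
    A ↦ CBD
    B ↦ A
    C ↦ AA  (constrained at step 1)
    D ↦ A  (constrained at step 1)

A->CBD, B->A, C->AA, D->A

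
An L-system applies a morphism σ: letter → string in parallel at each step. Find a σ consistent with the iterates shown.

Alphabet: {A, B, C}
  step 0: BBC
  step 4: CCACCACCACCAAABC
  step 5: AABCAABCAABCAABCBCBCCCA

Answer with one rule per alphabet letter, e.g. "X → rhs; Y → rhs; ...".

A->BC, B->CC, C->A

  step 4 ⇒ step 5: CCACCACCACCAAABC ⇒ A·A·BC·A·A·BC·A·A·BC·A·A·BC·BC·BC·CC·A
    A ↦ BC
    B ↦ CC
    C ↦ A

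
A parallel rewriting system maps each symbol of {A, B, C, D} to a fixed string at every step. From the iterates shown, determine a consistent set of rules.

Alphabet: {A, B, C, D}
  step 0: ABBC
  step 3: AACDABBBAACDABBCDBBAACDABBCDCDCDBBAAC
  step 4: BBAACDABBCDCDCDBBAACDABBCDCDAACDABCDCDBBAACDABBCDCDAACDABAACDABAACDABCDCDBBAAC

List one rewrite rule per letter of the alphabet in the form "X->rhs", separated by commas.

A->B, B->CD, C->AAC, D->DAB

  step 3 ⇒ step 4: AACDABBBAACDABBCDBBAACDABBCDCDCDBBAAC ⇒ B·B·AAC·DAB·B·CD·CD·CD·B·B·AAC·DAB·B·CD·CD·AAC·DAB·CD·CD·B·B·AAC·DAB·B·CD·CD·AAC·DAB·AAC·DAB·AAC·DAB·CD·CD·B·B·AAC
    A ↦ B
    B ↦ CD
    C ↦ AAC
    D ↦ DAB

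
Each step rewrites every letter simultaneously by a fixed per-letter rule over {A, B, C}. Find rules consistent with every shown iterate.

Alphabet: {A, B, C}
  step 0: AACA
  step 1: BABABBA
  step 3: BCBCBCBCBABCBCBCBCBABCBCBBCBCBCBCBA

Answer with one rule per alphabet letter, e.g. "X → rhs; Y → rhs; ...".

A->BA, B->CBC, C->B

  step 0 ⇒ step 1: AACA ⇒ BA·BA·B·BA
    A ↦ BA
    C ↦ B
    B ↦ CBC  (constrained at step 1)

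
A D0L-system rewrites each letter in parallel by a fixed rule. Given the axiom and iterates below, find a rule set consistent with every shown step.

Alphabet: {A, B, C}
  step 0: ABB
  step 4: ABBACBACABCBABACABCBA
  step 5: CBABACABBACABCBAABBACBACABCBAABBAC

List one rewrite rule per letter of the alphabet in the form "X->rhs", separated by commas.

A->C, B->BA, C->AB

  step 4 ⇒ step 5: ABBACBACABCBABACABCBA ⇒ C·BA·BA·C·AB·BA·C·AB·C·BA·AB·BA·C·BA·C·AB·C·BA·AB·BA·C
    A ↦ C
    B ↦ BA
    C ↦ AB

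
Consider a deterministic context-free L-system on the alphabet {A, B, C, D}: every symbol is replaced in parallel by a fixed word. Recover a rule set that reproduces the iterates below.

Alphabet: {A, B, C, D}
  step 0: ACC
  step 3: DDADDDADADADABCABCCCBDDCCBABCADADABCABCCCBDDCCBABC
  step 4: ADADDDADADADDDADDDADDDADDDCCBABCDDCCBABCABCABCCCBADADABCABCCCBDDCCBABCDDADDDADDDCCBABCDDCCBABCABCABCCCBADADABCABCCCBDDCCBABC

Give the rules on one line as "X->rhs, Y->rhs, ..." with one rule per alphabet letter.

  step 3 ⇒ step 4: DDADDDADADADABCABCCCBDDCCBABCADADABCABCCCBDDCCBABC ⇒ AD·AD·DD·AD·AD·AD·DD·AD·DD·AD·DD·AD·DD·CCB·ABC·DD·CCB·ABC·ABC·ABC·CCB·AD·AD·ABC·ABC·CCB·DD·CCB·ABC·DD·AD·DD·AD·DD·CCB·ABC·DD·CCB·ABC·ABC·ABC·CCB·AD·AD·ABC·ABC·CCB·DD·CCB·ABC
    A ↦ DD
    B ↦ CCB
    C ↦ ABC
    D ↦ AD

A->DD, B->CCB, C->ABC, D->AD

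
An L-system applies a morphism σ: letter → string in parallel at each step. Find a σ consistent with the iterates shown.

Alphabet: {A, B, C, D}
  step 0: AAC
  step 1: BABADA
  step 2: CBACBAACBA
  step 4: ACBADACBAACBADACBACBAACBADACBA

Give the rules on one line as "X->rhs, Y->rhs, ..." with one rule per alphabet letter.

  step 1 ⇒ step 2: BABADA ⇒ C·BA·C·BA·AC·BA
    A ↦ BA
    B ↦ C
    D ↦ AC
  step 0 ⇒ step 1: AAC ⇒ BA·BA·DA
    C ↦ DA

A->BA, B->C, C->DA, D->AC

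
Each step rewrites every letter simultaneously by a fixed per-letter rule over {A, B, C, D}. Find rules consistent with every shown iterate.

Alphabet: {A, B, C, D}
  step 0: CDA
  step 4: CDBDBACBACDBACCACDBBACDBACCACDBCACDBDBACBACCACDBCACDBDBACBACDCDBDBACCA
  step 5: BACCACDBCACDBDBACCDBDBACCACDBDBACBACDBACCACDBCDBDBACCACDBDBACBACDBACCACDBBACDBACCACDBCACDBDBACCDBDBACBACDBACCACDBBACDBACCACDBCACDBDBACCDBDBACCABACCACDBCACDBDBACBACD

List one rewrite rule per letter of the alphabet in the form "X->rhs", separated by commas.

A->D, B->CDB, C->BAC, D->CA

  step 4 ⇒ step 5: CDBDBACBACDBACCACDBBACDBACCACDBCACDBDBACBACCACDBCACDBDBACBACDCDBDBACCA ⇒ BAC·CA·CDB·CA·CDB·D·BAC·CDB·D·BAC·CA·CDB·D·BAC·BAC·D·BAC·CA·CDB·CDB·D·BAC·CA·CDB·D·BAC·BAC·D·BAC·CA·CDB·BAC·D·BAC·CA·CDB·CA·CDB·D·BAC·CDB·D·BAC·BAC·D·BAC·CA·CDB·BAC·D·BAC·CA·CDB·CA·CDB·D·BAC·CDB·D·BAC·CA·BAC·CA·CDB·CA·CDB·D·BAC·BAC·D
    A ↦ D
    B ↦ CDB
    C ↦ BAC
    D ↦ CA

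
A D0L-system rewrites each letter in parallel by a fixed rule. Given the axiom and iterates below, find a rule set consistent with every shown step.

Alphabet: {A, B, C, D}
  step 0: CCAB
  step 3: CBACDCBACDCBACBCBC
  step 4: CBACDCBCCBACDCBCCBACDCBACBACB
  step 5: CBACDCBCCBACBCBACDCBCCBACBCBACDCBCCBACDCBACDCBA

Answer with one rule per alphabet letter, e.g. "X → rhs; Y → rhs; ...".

A->CD, B->A, C->CB, D->C

  step 4 ⇒ step 5: CBACDCBCCBACDCBCCBACDCBACBACB ⇒ CB·A·CD·CB·C·CB·A·CB·CB·A·CD·CB·C·CB·A·CB·CB·A·CD·CB·C·CB·A·CD·CB·A·CD·CB·A
    A ↦ CD
    B ↦ A
    C ↦ CB
    D ↦ C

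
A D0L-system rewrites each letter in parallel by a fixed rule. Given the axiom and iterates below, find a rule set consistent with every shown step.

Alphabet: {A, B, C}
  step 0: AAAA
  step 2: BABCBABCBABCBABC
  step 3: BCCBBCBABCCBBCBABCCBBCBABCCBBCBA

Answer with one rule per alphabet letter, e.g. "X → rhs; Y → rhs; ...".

  step 2 ⇒ step 3: BABCBABCBABCBABC ⇒ BC·CB·BC·BA·BC·CB·BC·BA·BC·CB·BC·BA·BC·CB·BC·BA
    A ↦ CB
    B ↦ BC
    C ↦ BA

A->CB, B->BC, C->BA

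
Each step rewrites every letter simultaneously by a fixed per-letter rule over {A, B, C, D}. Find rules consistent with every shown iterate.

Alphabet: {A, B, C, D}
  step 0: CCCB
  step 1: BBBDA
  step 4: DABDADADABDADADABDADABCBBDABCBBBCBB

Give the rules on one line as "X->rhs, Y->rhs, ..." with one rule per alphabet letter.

A->BB, B->DA, C->B, D->BC

  step 0 ⇒ step 1: CCCB ⇒ B·B·B·DA
    B ↦ DA
    C ↦ B
    A ↦ BB  (constrained at step 1)
    D ↦ BC  (constrained at step 1)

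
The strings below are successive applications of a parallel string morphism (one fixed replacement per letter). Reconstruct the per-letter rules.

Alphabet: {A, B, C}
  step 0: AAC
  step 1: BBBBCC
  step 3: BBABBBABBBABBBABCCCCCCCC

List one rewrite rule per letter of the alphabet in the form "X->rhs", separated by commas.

  step 0 ⇒ step 1: AAC ⇒ BB·BB·CC
    A ↦ BB
    C ↦ CC
    B ↦ AB  (constrained at step 1)

A->BB, B->AB, C->CC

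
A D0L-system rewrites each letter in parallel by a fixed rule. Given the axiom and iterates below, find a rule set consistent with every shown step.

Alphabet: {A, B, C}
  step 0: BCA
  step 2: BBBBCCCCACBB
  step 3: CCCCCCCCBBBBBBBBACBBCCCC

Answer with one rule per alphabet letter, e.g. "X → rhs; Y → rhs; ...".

A->AC, B->CC, C->BB

  step 2 ⇒ step 3: BBBBCCCCACBB ⇒ CC·CC·CC·CC·BB·BB·BB·BB·AC·BB·CC·CC
    A ↦ AC
    B ↦ CC
    C ↦ BB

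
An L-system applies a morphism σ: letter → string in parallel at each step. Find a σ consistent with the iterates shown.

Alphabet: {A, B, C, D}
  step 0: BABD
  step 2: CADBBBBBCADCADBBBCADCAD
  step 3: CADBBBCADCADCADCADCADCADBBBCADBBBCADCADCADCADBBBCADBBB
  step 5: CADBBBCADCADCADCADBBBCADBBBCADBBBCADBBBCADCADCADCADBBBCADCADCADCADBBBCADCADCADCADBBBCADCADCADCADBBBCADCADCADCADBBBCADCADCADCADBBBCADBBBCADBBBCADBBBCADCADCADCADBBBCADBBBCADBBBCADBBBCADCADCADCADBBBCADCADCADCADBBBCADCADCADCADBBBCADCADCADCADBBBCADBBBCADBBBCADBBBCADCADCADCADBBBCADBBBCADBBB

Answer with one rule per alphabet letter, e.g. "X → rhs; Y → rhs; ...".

  step 2 ⇒ step 3: CADBBBBBCADCADBBBCADCAD ⇒ CA·DB·BB·CAD·CAD·CAD·CAD·CAD·CA·DB·BB·CA·DB·BB·CAD·CAD·CAD·CA·DB·BB·CA·DB·BB
    A ↦ DB
    B ↦ CAD
    C ↦ CA
    D ↦ BB

A->DB, B->CAD, C->CA, D->BB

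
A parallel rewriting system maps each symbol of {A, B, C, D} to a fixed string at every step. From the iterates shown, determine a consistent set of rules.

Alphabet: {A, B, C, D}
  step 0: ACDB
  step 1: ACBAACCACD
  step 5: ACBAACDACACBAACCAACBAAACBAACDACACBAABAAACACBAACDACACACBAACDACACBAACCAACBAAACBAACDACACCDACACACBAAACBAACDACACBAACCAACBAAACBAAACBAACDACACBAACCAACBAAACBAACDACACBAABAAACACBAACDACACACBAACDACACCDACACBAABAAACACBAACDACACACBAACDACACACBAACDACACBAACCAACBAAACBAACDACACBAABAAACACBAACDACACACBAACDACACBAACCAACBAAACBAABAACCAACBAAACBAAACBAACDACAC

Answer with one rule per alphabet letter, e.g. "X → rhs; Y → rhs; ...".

  step 0 ⇒ step 1: ACDB ⇒ AC·BAA·CCA·CD
    A ↦ AC
    B ↦ CD
    C ↦ BAA
    D ↦ CCA

A->AC, B->CD, C->BAA, D->CCA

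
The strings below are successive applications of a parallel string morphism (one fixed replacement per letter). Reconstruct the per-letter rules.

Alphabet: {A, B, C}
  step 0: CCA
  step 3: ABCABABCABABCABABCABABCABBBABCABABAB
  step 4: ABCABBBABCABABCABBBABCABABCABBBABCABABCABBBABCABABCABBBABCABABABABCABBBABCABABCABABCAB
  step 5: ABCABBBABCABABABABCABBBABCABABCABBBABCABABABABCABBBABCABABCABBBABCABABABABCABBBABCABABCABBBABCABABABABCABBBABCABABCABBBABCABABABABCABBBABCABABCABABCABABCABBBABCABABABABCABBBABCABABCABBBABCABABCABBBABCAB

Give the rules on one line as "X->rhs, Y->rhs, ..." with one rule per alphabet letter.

A->ABC, B->AB, C->BB

  step 4 ⇒ step 5: ABCABBBABCABABCABBBABCABABCABBBABCABABCABBBABCABABCABBBABCABABABABCABBBABCABABCABABCAB ⇒ ABC·AB·BB·ABC·AB·AB·AB·ABC·AB·BB·ABC·AB·ABC·AB·BB·ABC·AB·AB·AB·ABC·AB·BB·ABC·AB·ABC·AB·BB·ABC·AB·AB·AB·ABC·AB·BB·ABC·AB·ABC·AB·BB·ABC·AB·AB·AB·ABC·AB·BB·ABC·AB·ABC·AB·BB·ABC·AB·AB·AB·ABC·AB·BB·ABC·AB·ABC·AB·ABC·AB·ABC·AB·BB·ABC·AB·AB·AB·ABC·AB·BB·ABC·AB·ABC·AB·BB·ABC·AB·ABC·AB·BB·ABC·AB
    A ↦ ABC
    B ↦ AB
    C ↦ BB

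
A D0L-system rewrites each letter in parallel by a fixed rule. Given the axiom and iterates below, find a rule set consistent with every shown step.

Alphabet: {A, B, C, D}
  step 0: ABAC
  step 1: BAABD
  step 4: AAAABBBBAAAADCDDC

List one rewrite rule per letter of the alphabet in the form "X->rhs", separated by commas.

  step 0 ⇒ step 1: ABAC ⇒ B·AA·B·D
    A ↦ B
    B ↦ AA
    C ↦ D
    D ↦ DC  (constrained at step 1)

A->B, B->AA, C->D, D->DC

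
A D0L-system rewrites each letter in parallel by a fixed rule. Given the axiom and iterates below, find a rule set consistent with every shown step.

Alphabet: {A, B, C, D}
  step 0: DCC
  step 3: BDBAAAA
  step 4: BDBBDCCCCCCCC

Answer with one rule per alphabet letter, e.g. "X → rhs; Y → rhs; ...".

  step 3 ⇒ step 4: BDBAAAA ⇒ BD·B·BD·CC·CC·CC·CC
    A ↦ CC
    B ↦ BD
    D ↦ B
    C ↦ A  (constrained at step 0)

A->CC, B->BD, C->A, D->B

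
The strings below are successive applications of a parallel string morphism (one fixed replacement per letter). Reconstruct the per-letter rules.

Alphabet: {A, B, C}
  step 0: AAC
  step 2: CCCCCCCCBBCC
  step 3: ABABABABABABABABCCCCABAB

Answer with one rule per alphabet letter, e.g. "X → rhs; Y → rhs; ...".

  step 2 ⇒ step 3: CCCCCCCCBBCC ⇒ AB·AB·AB·AB·AB·AB·AB·AB·CC·CC·AB·AB
    B ↦ CC
    C ↦ AB
    A ↦ BB  (constrained at step 0)

A->BB, B->CC, C->AB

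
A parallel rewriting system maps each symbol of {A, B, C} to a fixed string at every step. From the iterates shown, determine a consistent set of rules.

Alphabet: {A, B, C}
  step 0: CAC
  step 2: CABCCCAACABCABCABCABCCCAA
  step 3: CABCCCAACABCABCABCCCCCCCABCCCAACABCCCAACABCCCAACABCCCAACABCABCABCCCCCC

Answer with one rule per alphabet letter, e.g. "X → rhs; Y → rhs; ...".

A->CCC, B->AA, C->CAB

  step 2 ⇒ step 3: CABCCCAACABCABCABCABCCCAA ⇒ CAB·CCC·AA·CAB·CAB·CAB·CCC·CCC·CAB·CCC·AA·CAB·CCC·AA·CAB·CCC·AA·CAB·CCC·AA·CAB·CAB·CAB·CCC·CCC
    A ↦ CCC
    B ↦ AA
    C ↦ CAB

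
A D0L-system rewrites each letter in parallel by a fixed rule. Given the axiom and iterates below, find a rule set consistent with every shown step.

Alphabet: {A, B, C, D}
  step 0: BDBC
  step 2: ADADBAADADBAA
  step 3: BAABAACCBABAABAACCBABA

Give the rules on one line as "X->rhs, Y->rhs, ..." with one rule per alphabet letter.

  step 2 ⇒ step 3: ADADBAADADBAA ⇒ BA·A·BA·A·CC·BA·BA·A·BA·A·CC·BA·BA
    A ↦ BA
    B ↦ CC
    D ↦ A
    C ↦ AD  (constrained at step 0)

A->BA, B->CC, C->AD, D->A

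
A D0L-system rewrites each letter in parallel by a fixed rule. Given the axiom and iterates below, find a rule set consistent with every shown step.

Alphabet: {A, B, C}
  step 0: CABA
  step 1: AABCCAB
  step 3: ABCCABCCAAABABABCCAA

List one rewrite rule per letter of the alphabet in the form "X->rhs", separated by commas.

  step 0 ⇒ step 1: CABA ⇒ A·AB·CC·AB
    A ↦ AB
    B ↦ CC
    C ↦ A

A->AB, B->CC, C->A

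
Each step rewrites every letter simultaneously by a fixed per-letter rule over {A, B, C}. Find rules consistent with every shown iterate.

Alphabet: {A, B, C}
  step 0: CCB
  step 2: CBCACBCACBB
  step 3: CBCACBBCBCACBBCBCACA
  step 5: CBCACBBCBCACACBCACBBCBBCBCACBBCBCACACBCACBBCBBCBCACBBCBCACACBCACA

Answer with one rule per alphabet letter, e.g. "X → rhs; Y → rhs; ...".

A->B, B->CA, C->CB

  step 2 ⇒ step 3: CBCACBCACBB ⇒ CB·CA·CB·B·CB·CA·CB·B·CB·CA·CA
    A ↦ B
    B ↦ CA
    C ↦ CB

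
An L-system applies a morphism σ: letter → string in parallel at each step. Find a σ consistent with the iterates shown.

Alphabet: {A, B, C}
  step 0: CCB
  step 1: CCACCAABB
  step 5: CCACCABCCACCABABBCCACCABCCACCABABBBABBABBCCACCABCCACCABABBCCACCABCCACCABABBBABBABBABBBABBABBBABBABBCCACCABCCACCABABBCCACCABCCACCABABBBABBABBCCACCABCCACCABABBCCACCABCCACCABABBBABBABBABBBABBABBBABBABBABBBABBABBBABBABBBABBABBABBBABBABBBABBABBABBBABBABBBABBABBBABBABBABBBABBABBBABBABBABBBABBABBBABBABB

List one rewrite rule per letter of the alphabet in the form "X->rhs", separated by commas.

  step 0 ⇒ step 1: CCB ⇒ CCA·CCA·ABB
    B ↦ ABB
    C ↦ CCA
    A ↦ B  (constrained at step 1)

A->B, B->ABB, C->CCA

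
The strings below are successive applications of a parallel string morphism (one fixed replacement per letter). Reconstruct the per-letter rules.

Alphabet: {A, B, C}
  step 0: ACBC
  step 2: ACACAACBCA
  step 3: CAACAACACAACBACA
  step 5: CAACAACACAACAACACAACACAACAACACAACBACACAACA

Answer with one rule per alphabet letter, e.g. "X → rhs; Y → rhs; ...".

A->CA, B->CB, C->A

  step 2 ⇒ step 3: ACACAACBCA ⇒ CA·A·CA·A·CA·CA·A·CB·A·CA
    A ↦ CA
    B ↦ CB
    C ↦ A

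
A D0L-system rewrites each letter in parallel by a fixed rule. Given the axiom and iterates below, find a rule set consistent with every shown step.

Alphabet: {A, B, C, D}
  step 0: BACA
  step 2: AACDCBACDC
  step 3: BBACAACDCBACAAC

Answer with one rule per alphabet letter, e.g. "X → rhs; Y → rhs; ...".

  step 2 ⇒ step 3: AACDCBACDC ⇒ B·B·AC·A·AC·DC·B·AC·A·AC
    A ↦ B
    B ↦ DC
    C ↦ AC
    D ↦ A

A->B, B->DC, C->AC, D->A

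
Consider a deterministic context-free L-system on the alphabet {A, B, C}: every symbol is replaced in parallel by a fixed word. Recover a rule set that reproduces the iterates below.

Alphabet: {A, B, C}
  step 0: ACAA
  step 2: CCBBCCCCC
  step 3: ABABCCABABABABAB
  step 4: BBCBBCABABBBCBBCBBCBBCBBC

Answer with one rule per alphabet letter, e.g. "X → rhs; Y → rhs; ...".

A->BB, B->C, C->AB

  step 3 ⇒ step 4: ABABCCABABABABAB ⇒ BB·C·BB·C·AB·AB·BB·C·BB·C·BB·C·BB·C·BB·C
    A ↦ BB
    B ↦ C
    C ↦ AB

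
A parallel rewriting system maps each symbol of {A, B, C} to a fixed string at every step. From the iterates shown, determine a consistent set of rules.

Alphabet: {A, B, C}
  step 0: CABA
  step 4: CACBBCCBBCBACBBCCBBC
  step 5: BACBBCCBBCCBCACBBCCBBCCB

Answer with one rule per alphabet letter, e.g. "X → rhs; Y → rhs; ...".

  step 4 ⇒ step 5: CACBBCCBBCBACBBCCBBC ⇒ B·ACB·B·C·C·B·B·C·C·B·C·ACB·B·C·C·B·B·C·C·B
    A ↦ ACB
    B ↦ C
    C ↦ B

A->ACB, B->C, C->B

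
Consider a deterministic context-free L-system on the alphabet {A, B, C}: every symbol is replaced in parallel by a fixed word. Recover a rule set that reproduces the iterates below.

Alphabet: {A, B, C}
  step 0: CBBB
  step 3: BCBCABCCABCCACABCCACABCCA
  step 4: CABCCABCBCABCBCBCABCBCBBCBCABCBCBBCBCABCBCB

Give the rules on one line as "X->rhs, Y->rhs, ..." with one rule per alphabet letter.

A->B, B->CA, C->BC

  step 3 ⇒ step 4: BCBCABCCABCCACABCCACABCCA ⇒ CA·BC·CA·BC·B·CA·BC·BC·B·CA·BC·BC·B·BC·B·CA·BC·BC·B·BC·B·CA·BC·BC·B
    A ↦ B
    B ↦ CA
    C ↦ BC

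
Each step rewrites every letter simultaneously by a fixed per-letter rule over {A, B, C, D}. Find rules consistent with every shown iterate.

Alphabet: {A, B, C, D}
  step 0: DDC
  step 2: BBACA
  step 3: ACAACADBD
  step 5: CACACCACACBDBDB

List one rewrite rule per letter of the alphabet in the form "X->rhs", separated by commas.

A->D, B->ACA, C->B, D->C

  step 2 ⇒ step 3: BBACA ⇒ ACA·ACA·D·B·D
    A ↦ D
    B ↦ ACA
    C ↦ B
    D ↦ C  (constrained at step 0)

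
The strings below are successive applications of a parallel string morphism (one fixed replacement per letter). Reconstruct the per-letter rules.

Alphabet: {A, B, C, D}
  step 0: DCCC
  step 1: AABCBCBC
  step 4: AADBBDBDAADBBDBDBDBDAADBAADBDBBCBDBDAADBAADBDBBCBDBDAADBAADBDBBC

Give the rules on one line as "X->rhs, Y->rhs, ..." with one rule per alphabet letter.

  step 0 ⇒ step 1: DCCC ⇒ AA·BC·BC·BC
    C ↦ BC
    D ↦ AA
    A ↦ BD  (constrained at step 1)
    B ↦ DB  (constrained at step 1)

A->BD, B->DB, C->BC, D->AA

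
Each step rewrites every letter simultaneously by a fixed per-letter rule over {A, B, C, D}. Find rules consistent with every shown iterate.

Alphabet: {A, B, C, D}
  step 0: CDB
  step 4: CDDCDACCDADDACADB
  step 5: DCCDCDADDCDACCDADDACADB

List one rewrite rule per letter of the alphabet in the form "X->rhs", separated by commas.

  step 4 ⇒ step 5: CDDCDACCDADDACADB ⇒ D·C·C·D·C·DA·D·D·C·DA·C·C·DA·D·DA·C·ADB
    A ↦ DA
    B ↦ ADB
    C ↦ D
    D ↦ C

A->DA, B->ADB, C->D, D->C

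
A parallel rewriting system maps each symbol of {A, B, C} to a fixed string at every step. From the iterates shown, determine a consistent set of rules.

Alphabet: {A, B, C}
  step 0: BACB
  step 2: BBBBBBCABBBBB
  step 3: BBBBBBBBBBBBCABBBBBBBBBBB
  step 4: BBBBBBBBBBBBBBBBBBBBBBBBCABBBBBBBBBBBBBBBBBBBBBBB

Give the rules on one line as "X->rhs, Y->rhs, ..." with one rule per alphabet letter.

A->B, B->BB, C->CA

  step 3 ⇒ step 4: BBBBBBBBBBBBCABBBBBBBBBBB ⇒ BB·BB·BB·BB·BB·BB·BB·BB·BB·BB·BB·BB·CA·B·BB·BB·BB·BB·BB·BB·BB·BB·BB·BB·BB
    A ↦ B
    B ↦ BB
    C ↦ CA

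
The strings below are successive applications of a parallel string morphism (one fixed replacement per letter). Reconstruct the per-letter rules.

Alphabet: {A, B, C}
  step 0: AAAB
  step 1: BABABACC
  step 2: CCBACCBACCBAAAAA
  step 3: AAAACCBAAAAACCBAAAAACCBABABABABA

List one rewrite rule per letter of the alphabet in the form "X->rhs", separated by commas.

  step 2 ⇒ step 3: CCBACCBACCBAAAAA ⇒ AA·AA·CC·BA·AA·AA·CC·BA·AA·AA·CC·BA·BA·BA·BA·BA
    A ↦ BA
    B ↦ CC
    C ↦ AA

A->BA, B->CC, C->AA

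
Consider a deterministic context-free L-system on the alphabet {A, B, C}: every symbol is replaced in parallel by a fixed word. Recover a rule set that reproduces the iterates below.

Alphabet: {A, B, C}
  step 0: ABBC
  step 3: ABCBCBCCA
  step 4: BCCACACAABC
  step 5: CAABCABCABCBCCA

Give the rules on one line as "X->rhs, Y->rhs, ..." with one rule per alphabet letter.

A->BC, B->C, C->A

  step 4 ⇒ step 5: BCCACACAABC ⇒ C·A·A·BC·A·BC·A·BC·BC·C·A
    A ↦ BC
    B ↦ C
    C ↦ A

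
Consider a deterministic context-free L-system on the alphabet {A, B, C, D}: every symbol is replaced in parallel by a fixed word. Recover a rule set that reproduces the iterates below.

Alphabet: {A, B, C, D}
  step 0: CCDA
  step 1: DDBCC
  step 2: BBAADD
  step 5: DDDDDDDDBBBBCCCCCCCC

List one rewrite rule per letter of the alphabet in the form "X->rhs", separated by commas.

A->CC, B->AA, C->D, D->B

  step 1 ⇒ step 2: DDBCC ⇒ B·B·AA·D·D
    B ↦ AA
    C ↦ D
    D ↦ B
  step 0 ⇒ step 1: CCDA ⇒ D·D·B·CC
    A ↦ CC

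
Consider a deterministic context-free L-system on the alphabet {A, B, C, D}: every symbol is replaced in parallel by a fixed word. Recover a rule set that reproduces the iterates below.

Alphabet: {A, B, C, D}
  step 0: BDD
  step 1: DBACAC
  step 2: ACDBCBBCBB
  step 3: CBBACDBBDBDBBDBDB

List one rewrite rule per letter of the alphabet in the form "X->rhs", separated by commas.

  step 2 ⇒ step 3: ACDBCBBCBB ⇒ CB·B·AC·DB·B·DB·DB·B·DB·DB
    A ↦ CB
    B ↦ DB
    C ↦ B
    D ↦ AC

A->CB, B->DB, C->B, D->AC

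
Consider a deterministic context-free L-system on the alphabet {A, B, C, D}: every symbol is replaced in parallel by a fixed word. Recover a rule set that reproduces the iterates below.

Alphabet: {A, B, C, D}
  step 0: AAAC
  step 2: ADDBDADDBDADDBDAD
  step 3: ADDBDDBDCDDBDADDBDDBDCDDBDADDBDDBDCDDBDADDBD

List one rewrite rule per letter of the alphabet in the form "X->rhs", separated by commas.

A->AD, B->CD, C->A, D->DBD

  step 2 ⇒ step 3: ADDBDADDBDADDBDAD ⇒ AD·DBD·DBD·CD·DBD·AD·DBD·DBD·CD·DBD·AD·DBD·DBD·CD·DBD·AD·DBD
    A ↦ AD
    B ↦ CD
    D ↦ DBD
    C ↦ A  (constrained at step 0)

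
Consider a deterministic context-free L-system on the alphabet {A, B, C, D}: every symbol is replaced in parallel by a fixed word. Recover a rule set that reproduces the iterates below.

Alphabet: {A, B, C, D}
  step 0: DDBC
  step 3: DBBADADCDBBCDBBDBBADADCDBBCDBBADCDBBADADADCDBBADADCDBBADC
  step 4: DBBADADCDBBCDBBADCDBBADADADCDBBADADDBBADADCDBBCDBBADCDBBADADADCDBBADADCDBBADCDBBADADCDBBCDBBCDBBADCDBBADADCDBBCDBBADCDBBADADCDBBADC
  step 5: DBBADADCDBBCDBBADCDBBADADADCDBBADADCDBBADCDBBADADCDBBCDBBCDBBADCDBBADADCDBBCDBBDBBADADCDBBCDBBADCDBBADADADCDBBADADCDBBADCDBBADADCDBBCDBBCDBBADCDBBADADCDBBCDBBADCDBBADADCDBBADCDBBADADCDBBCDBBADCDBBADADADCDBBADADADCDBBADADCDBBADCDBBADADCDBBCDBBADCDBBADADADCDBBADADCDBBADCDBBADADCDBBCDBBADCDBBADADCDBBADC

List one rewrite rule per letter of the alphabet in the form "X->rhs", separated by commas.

A->C, B->AD, C->ADC, D->DBB

  step 4 ⇒ step 5: DBBADADCDBBCDBBADCDBBADADADCDBBADADDBBADADCDBBCDBBADCDBBADADADCDBBADADCDBBADCDBBADADCDBBCDBBCDBBADCDBBADADCDBBCDBBADCDBBADADCDBBADC ⇒ DBB·AD·AD·C·DBB·C·DBB·ADC·DBB·AD·AD·ADC·DBB·AD·AD·C·DBB·ADC·DBB·AD·AD·C·DBB·C·DBB·C·DBB·ADC·DBB·AD·AD·C·DBB·C·DBB·DBB·AD·AD·C·DBB·C·DBB·ADC·DBB·AD·AD·ADC·DBB·AD·AD·C·DBB·ADC·DBB·AD·AD·C·DBB·C·DBB·C·DBB·ADC·DBB·AD·AD·C·DBB·C·DBB·ADC·DBB·AD·AD·C·DBB·ADC·DBB·AD·AD·C·DBB·C·DBB·ADC·DBB·AD·AD·ADC·DBB·AD·AD·ADC·DBB·AD·AD·C·DBB·ADC·DBB·AD·AD·C·DBB·C·DBB·ADC·DBB·AD·AD·ADC·DBB·AD·AD·C·DBB·ADC·DBB·AD·AD·C·DBB·C·DBB·ADC·DBB·AD·AD·C·DBB·ADC
    A ↦ C
    B ↦ AD
    C ↦ ADC
    D ↦ DBB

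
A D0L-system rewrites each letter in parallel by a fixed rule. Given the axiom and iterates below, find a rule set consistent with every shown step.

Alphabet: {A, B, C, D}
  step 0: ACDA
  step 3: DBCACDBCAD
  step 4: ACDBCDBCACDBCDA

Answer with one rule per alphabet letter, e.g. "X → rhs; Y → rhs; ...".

A->D, B->CD, C->BC, D->A

  step 3 ⇒ step 4: DBCACDBCAD ⇒ A·CD·BC·D·BC·A·CD·BC·D·A
    A ↦ D
    B ↦ CD
    C ↦ BC
    D ↦ A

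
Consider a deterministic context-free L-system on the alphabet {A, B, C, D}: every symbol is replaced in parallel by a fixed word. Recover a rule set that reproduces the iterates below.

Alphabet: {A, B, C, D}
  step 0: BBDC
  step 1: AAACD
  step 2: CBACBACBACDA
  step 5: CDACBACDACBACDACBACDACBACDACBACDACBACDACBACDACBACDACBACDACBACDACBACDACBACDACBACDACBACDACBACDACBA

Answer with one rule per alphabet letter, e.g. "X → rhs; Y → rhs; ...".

A->CBA, B->A, C->CD, D->A

  step 1 ⇒ step 2: AAACD ⇒ CBA·CBA·CBA·CD·A
    A ↦ CBA
    C ↦ CD
    D ↦ A
  step 0 ⇒ step 1: BBDC ⇒ A·A·A·CD
    B ↦ A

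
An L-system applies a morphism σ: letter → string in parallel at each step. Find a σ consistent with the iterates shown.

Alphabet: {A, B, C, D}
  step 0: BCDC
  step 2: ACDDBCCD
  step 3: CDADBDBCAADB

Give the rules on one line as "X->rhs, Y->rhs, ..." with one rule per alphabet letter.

  step 2 ⇒ step 3: ACDDBCCD ⇒ CD·A·DB·DB·C·A·A·DB
    A ↦ CD
    B ↦ C
    C ↦ A
    D ↦ DB

A->CD, B->C, C->A, D->DB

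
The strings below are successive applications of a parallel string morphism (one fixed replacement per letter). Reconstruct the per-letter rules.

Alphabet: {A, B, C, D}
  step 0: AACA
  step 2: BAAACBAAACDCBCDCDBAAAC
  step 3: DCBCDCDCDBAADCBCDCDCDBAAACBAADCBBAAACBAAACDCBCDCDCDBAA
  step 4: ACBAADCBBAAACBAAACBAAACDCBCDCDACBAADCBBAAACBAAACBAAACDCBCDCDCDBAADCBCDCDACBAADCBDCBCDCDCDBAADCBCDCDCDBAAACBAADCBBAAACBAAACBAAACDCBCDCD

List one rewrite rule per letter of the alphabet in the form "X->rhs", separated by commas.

A->CD, B->DCB, C->BAA, D->AC

  step 3 ⇒ step 4: DCBCDCDCDBAADCBCDCDCDBAAACBAADCBBAAACBAAACDCBCDCDCDBAA ⇒ AC·BAA·DCB·BAA·AC·BAA·AC·BAA·AC·DCB·CD·CD·AC·BAA·DCB·BAA·AC·BAA·AC·BAA·AC·DCB·CD·CD·CD·BAA·DCB·CD·CD·AC·BAA·DCB·DCB·CD·CD·CD·BAA·DCB·CD·CD·CD·BAA·AC·BAA·DCB·BAA·AC·BAA·AC·BAA·AC·DCB·CD·CD
    A ↦ CD
    B ↦ DCB
    C ↦ BAA
    D ↦ AC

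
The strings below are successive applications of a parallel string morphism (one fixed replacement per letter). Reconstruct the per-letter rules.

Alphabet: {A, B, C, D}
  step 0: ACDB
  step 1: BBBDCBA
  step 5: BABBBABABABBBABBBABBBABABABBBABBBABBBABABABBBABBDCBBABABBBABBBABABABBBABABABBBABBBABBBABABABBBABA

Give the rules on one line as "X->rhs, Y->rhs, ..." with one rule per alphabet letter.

A->BB, B->BA, C->B, D->DC

  step 0 ⇒ step 1: ACDB ⇒ BB·B·DC·BA
    A ↦ BB
    B ↦ BA
    C ↦ B
    D ↦ DC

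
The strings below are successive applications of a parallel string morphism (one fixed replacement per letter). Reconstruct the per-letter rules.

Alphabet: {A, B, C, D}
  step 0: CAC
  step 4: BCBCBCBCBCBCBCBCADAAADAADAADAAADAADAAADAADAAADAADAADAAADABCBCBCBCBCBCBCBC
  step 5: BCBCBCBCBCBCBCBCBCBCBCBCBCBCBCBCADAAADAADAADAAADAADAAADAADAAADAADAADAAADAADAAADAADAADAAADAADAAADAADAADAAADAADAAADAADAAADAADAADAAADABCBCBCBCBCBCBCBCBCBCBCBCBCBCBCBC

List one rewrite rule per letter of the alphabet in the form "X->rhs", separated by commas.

A->ADA, B->BC, C->BC, D->A

  step 4 ⇒ step 5: BCBCBCBCBCBCBCBCADAAADAADAADAAADAADAAADAADAAADAADAADAAADABCBCBCBCBCBCBCBC ⇒ BC·BC·BC·BC·BC·BC·BC·BC·BC·BC·BC·BC·BC·BC·BC·BC·ADA·A·ADA·ADA·ADA·A·ADA·ADA·A·ADA·ADA·A·ADA·ADA·ADA·A·ADA·ADA·A·ADA·ADA·ADA·A·ADA·ADA·A·ADA·ADA·ADA·A·ADA·ADA·A·ADA·ADA·A·ADA·ADA·ADA·A·ADA·BC·BC·BC·BC·BC·BC·BC·BC·BC·BC·BC·BC·BC·BC·BC·BC
    A ↦ ADA
    B ↦ BC
    C ↦ BC
    D ↦ A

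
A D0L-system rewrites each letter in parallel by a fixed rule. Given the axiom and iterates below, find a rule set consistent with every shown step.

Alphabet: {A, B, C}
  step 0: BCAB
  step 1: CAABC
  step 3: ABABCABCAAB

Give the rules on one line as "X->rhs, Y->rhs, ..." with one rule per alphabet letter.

A->AB, B->C, C->A

  step 0 ⇒ step 1: BCAB ⇒ C·A·AB·C
    A ↦ AB
    B ↦ C
    C ↦ A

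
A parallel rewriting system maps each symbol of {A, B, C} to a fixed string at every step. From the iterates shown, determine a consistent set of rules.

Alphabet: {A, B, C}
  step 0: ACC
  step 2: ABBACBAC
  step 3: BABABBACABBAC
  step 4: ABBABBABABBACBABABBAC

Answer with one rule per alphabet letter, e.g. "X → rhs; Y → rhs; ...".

A->B, B->AB, C->AC

  step 3 ⇒ step 4: BABABBACABBAC ⇒ AB·B·AB·B·AB·AB·B·AC·B·AB·AB·B·AC
    A ↦ B
    B ↦ AB
    C ↦ AC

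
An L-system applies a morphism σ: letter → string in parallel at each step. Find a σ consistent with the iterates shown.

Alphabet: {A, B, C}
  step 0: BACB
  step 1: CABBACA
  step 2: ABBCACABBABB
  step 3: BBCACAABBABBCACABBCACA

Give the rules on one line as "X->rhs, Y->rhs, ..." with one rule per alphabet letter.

A->BB, B->CA, C->A

  step 2 ⇒ step 3: ABBCACABBABB ⇒ BB·CA·CA·A·BB·A·BB·CA·CA·BB·CA·CA
    A ↦ BB
    B ↦ CA
    C ↦ A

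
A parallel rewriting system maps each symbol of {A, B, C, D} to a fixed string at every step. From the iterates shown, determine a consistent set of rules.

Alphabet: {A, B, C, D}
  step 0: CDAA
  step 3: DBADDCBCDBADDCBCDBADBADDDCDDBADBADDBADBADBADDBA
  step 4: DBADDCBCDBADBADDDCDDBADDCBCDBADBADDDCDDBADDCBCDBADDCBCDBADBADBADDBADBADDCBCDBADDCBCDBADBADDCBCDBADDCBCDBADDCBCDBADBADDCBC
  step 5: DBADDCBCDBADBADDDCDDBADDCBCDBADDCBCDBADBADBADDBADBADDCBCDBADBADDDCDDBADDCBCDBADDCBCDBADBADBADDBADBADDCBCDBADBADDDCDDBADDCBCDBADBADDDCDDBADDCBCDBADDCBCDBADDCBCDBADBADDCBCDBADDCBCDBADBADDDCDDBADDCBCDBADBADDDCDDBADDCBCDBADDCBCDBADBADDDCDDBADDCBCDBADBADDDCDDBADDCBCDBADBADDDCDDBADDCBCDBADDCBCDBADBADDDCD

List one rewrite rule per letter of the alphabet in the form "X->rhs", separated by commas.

  step 4 ⇒ step 5: DBADDCBCDBADBADDDCDDBADDCBCDBADBADDDCDDBADDCBCDBADDCBCDBADBADBADDBADBADDCBCDBADDCBCDBADBADDCBCDBADDCBCDBADDCBCDBADBADDCBC ⇒ DBA·DDC·BC·DBA·DBA·D·DDC·D·DBA·DDC·BC·DBA·DDC·BC·DBA·DBA·DBA·D·DBA·DBA·DDC·BC·DBA·DBA·D·DDC·D·DBA·DDC·BC·DBA·DDC·BC·DBA·DBA·DBA·D·DBA·DBA·DDC·BC·DBA·DBA·D·DDC·D·DBA·DDC·BC·DBA·DBA·D·DDC·D·DBA·DDC·BC·DBA·DDC·BC·DBA·DDC·BC·DBA·DBA·DDC·BC·DBA·DDC·BC·DBA·DBA·D·DDC·D·DBA·DDC·BC·DBA·DBA·D·DDC·D·DBA·DDC·BC·DBA·DDC·BC·DBA·DBA·D·DDC·D·DBA·DDC·BC·DBA·DBA·D·DDC·D·DBA·DDC·BC·DBA·DBA·D·DDC·D·DBA·DDC·BC·DBA·DDC·BC·DBA·DBA·D·DDC·D
    A ↦ BC
    B ↦ DDC
    C ↦ D
    D ↦ DBA

A->BC, B->DDC, C->D, D->DBA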